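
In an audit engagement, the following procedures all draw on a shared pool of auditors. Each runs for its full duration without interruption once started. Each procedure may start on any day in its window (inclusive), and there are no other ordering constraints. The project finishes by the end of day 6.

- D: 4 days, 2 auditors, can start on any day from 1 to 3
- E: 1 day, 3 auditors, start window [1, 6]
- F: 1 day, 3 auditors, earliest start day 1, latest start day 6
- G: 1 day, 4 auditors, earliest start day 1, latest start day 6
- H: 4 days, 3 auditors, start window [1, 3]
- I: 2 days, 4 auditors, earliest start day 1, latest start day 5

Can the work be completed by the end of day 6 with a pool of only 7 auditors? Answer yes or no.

no

The minimum achievable peak is 8; 7 < 8, so no feasible schedule stays within the cap.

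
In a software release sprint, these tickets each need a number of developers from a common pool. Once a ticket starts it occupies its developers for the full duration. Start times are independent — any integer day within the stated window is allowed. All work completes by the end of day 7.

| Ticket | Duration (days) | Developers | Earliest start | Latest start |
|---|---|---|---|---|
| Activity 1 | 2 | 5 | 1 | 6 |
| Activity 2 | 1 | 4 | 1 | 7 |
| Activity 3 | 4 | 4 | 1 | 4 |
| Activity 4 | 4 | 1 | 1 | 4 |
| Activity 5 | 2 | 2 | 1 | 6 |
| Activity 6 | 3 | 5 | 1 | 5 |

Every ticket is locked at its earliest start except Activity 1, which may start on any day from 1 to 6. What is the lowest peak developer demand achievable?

16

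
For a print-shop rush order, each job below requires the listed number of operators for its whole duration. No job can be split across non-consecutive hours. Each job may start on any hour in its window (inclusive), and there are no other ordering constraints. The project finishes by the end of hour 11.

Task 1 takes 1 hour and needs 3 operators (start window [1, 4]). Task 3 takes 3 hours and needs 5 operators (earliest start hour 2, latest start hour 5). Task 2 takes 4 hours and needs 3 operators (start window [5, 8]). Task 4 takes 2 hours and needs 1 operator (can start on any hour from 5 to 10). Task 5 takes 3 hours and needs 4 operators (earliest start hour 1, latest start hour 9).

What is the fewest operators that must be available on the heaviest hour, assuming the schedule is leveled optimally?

Early-start (Task 1@1, Task 3@2, Task 2@5, Task 4@5, Task 5@1) gives peak 9: h1:7  h2:9  h3:9  h4:5  h5:4  h6:4  h7:3  h8:3  h9:0  h10:0  h11:0.
Shift Task 5→9.
Schedule Task 1@1, Task 3@2, Task 2@5, Task 4@5, Task 5@9: h1:3  h2:5  h3:5  h4:5  h5:4  h6:4  h7:3  h8:3  h9:4  h10:4  h11:4 — peak 5.

5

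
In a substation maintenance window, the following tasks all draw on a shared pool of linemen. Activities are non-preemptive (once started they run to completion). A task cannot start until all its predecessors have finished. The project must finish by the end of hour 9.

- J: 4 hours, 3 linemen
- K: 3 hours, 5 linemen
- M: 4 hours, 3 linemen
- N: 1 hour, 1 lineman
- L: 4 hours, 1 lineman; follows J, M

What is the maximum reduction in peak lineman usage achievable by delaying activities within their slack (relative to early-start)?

Early-start peak: h1:12  h2:11  h3:11  h4:6  h5:1  h6:1  h7:1  h8:1  h9:0 ⇒ 12.
Leveled (J@1, K@5, M@1, N@5, L@6): h1:6  h2:6  h3:6  h4:6  h5:6  h6:6  h7:6  h8:1  h9:1 ⇒ 6.
Reduction 12 − 6 = 6.

6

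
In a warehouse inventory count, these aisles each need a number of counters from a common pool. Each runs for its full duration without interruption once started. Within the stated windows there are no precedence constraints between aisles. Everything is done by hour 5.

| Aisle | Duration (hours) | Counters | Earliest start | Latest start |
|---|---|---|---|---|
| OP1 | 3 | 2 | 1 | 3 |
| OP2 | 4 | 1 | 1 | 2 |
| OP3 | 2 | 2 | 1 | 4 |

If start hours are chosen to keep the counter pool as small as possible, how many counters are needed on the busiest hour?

Early-start (OP1@1, OP2@1, OP3@1) gives peak 5: h1:5  h2:5  h3:3  h4:1  h5:0.
Shift OP3→4.
Schedule OP1@1, OP2@1, OP3@4: h1:3  h2:3  h3:3  h4:3  h5:2 — peak 3.
Total counter-hours = 14 over 5 hours ⇒ peak ≥ ⌈14/5⌉ = 3, so 3 is optimal.

3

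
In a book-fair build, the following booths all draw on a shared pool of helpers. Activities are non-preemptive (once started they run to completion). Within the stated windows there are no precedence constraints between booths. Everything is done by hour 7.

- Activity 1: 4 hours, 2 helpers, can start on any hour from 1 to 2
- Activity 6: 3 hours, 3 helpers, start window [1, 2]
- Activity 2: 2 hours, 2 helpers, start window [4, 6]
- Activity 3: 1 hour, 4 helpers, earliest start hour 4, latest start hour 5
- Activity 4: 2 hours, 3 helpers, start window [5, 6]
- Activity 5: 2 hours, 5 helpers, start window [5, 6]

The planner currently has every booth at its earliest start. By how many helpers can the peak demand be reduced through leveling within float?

2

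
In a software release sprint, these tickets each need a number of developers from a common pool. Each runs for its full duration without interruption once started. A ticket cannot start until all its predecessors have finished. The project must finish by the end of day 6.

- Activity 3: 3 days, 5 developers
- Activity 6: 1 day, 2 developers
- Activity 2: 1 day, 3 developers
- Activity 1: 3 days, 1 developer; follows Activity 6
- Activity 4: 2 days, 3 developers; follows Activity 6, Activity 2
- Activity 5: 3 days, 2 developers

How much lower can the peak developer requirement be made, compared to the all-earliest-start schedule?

Early-start peak: d1:12  d2:11  d3:11  d4:1  d5:0  d6:0 ⇒ 12.
Leveled (Activity 3@1, Activity 6@1, Activity 2@4, Activity 1@2, Activity 4@5, Activity 5@4): d1:7  d2:6  d3:6  d4:6  d5:5  d6:5 ⇒ 7.
Reduction 12 − 7 = 5.

5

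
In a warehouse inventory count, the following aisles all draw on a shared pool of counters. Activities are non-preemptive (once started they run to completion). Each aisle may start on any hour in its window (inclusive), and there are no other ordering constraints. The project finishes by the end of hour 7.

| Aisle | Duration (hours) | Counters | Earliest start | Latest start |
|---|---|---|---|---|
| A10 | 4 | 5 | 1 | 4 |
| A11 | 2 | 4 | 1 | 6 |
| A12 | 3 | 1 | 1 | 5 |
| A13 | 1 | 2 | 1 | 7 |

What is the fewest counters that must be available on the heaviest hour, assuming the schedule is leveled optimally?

Early-start (A10@1, A11@1, A12@1, A13@1) gives peak 12: h1:12  h2:10  h3:6  h4:5  h5:0  h6:0  h7:0.
Shift A11→5, A12→5, A13→7.
Schedule A10@1, A11@5, A12@5, A13@7: h1:5  h2:5  h3:5  h4:5  h5:5  h6:5  h7:3 — peak 5.
Total counter-hours = 33 over 7 hours ⇒ peak ≥ ⌈33/7⌉ = 5, so 5 is optimal.

5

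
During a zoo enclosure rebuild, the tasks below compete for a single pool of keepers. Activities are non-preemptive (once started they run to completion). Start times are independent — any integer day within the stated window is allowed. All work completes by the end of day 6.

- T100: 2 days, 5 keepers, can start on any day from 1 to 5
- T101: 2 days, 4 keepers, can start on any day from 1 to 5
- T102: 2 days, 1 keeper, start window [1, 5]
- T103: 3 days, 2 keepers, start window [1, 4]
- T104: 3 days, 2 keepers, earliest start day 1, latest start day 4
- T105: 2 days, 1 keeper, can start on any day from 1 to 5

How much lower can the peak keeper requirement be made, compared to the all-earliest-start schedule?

8

Early-start peak: d1:15  d2:15  d3:4  d4:0  d5:0  d6:0 ⇒ 15.
Leveled (T100@1, T101@3, T102@3, T103@1, T104@4, T105@5): d1:7  d2:7  d3:7  d4:7  d5:3  d6:3 ⇒ 7.
Reduction 15 − 7 = 8.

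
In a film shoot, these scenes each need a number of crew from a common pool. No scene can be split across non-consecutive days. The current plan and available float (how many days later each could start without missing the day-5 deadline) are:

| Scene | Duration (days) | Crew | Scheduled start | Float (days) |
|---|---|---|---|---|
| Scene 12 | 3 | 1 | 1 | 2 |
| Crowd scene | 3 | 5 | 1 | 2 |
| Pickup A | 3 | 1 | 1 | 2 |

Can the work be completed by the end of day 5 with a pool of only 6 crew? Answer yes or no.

The minimum achievable peak is 7; 6 < 7, so no feasible schedule stays within the cap.

no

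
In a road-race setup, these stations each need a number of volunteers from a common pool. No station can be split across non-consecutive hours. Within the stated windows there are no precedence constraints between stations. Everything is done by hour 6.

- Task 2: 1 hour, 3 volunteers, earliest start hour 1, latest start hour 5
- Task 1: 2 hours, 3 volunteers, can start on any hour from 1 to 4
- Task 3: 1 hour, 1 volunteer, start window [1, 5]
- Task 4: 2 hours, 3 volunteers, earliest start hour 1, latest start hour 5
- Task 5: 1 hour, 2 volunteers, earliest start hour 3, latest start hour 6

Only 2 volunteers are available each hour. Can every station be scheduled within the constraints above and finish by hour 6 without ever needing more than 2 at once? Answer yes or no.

Total volunteer-hours = 18; over 6 hours the average is 18/6 > 2, so some hour must exceed 2.

no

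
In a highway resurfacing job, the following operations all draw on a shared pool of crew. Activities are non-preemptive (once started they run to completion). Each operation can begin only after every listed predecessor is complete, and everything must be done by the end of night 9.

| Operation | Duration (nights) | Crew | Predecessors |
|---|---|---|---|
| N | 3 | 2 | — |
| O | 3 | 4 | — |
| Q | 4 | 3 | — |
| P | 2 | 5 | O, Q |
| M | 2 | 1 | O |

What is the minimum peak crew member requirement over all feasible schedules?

6

Early-start (N@1, O@1, Q@1, P@5, M@4) gives peak 9: n1:9  n2:9  n3:9  n4:4  n5:6  n6:5  n7:0  n8:0  n9:0.
Shift Q→4, P→8.
Schedule N@1, O@1, Q@4, P@8, M@4: n1:6  n2:6  n3:6  n4:4  n5:4  n6:3  n7:3  n8:5  n9:5 — peak 6.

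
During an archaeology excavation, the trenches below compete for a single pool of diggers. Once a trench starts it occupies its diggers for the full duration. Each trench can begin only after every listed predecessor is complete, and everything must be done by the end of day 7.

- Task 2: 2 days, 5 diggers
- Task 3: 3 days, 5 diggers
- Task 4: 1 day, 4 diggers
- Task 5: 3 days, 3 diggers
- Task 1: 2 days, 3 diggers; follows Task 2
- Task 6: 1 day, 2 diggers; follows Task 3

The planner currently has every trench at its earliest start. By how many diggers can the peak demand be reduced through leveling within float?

9

Early-start peak: d1:17  d2:13  d3:11  d4:5  d5:0  d6:0  d7:0 ⇒ 17.
Leveled (Task 2@1, Task 3@3, Task 4@6, Task 5@1, Task 1@4, Task 6@6): d1:8  d2:8  d3:8  d4:8  d5:8  d6:6  d7:0 ⇒ 8.
Reduction 17 − 8 = 9.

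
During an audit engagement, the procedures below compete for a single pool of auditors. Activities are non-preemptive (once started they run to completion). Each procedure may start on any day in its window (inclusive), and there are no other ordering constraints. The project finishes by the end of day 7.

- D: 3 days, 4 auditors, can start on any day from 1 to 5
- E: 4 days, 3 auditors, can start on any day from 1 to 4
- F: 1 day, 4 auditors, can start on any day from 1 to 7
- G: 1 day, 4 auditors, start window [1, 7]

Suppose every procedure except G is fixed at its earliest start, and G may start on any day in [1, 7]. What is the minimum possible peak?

G@1: d1:15  d2:7  d3:7  d4:3  d5:0  d6:0  d7:0 → peak 15
G@2: d1:11  d2:11  d3:7  d4:3  d5:0  d6:0  d7:0 → peak 11
G@3: d1:11  d2:7  d3:11  d4:3  d5:0  d6:0  d7:0 → peak 11
G@4: d1:11  d2:7  d3:7  d4:7  d5:0  d6:0  d7:0 → peak 11
G@5: d1:11  d2:7  d3:7  d4:3  d5:4  d6:0  d7:0 → peak 11
G@6: d1:11  d2:7  d3:7  d4:3  d5:0  d6:4  d7:0 → peak 11
G@7: d1:11  d2:7  d3:7  d4:3  d5:0  d6:0  d7:4 → peak 11
Best is G@2, peak 11.

11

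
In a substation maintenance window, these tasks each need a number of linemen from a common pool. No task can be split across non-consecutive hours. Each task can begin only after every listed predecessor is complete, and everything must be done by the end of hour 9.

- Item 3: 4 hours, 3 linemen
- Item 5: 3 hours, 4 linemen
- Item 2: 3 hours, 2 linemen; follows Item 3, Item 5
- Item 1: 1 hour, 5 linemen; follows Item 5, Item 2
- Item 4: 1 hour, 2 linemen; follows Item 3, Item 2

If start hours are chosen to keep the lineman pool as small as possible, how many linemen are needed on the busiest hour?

Schedule Item 3@1, Item 5@1, Item 2@5, Item 1@8, Item 4@8: h1:7  h2:7  h3:7  h4:3  h5:2  h6:2  h7:2  h8:7  h9:0 — peak 7.
No arrangement of the 14 feasible schedules does better.

7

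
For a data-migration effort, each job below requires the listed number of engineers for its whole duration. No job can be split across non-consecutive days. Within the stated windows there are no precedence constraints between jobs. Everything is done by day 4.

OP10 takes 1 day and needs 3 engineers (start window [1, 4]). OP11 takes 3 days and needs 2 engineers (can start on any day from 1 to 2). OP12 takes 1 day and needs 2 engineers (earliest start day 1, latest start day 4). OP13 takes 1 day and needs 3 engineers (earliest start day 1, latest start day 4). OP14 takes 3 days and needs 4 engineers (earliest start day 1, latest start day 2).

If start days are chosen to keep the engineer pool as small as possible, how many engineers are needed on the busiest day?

Early-start (OP10@1, OP11@1, OP12@1, OP13@1, OP14@1) gives peak 14: d1:14  d2:6  d3:6  d4:0.
Shift OP13→4, OP14→2.
Schedule OP10@1, OP11@1, OP12@1, OP13@4, OP14@2: d1:7  d2:6  d3:6  d4:7 — peak 7.
Total engineer-days = 26 over 4 days ⇒ peak ≥ ⌈26/4⌉ = 7, so 7 is optimal.

7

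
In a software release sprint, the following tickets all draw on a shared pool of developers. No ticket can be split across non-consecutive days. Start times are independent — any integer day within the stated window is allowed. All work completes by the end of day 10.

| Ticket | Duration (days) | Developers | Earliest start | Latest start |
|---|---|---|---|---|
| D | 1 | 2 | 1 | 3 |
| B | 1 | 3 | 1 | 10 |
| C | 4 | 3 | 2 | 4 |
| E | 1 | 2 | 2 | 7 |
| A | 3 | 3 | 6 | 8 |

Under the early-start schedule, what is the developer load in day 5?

3

At early start, day 5 has: C.
Demand: 3 = 3.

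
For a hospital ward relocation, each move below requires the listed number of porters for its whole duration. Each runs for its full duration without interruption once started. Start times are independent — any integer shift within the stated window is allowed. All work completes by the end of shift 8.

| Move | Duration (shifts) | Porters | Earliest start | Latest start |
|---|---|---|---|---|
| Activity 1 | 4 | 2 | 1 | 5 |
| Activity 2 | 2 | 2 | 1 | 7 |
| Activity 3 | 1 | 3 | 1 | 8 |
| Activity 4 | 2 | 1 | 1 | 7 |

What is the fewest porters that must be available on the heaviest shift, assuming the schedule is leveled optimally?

3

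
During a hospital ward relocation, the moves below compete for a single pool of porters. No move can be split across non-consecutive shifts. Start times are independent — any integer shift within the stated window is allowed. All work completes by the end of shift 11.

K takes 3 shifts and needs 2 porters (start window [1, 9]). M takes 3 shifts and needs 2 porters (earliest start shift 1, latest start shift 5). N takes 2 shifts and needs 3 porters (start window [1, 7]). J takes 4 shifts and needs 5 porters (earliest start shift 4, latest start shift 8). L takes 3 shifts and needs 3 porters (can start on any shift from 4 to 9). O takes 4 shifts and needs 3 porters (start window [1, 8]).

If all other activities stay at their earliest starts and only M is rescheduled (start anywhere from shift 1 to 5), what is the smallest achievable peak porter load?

11

M@1: s1:10  s2:10  s3:7  s4:11  s5:8  s6:8  s7:5  s8:0  s9:0  s10:0  s11:0 → peak 11
M@2: s1:8  s2:10  s3:7  s4:13  s5:8  s6:8  s7:5  s8:0  s9:0  s10:0  s11:0 → peak 13
M@3: s1:8  s2:8  s3:7  s4:13  s5:10  s6:8  s7:5  s8:0  s9:0  s10:0  s11:0 → peak 13
M@4: s1:8  s2:8  s3:5  s4:13  s5:10  s6:10  s7:5  s8:0  s9:0  s10:0  s11:0 → peak 13
M@5: s1:8  s2:8  s3:5  s4:11  s5:10  s6:10  s7:7  s8:0  s9:0  s10:0  s11:0 → peak 11
Best is M@1, peak 11.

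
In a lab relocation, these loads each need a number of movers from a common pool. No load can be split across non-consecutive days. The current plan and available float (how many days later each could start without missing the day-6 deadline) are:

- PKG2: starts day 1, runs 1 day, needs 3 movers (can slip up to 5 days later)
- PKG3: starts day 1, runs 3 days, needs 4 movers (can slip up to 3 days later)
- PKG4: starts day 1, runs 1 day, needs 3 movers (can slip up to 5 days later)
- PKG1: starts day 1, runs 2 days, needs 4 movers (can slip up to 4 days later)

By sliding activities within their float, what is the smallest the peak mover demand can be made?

Early-start (PKG2@1, PKG3@1, PKG4@1, PKG1@1) gives peak 14: d1:14  d2:8  d3:4  d4:0  d5:0  d6:0.
Shift PKG3→2, PKG1→5.
Schedule PKG2@1, PKG3@2, PKG4@1, PKG1@5: d1:6  d2:4  d3:4  d4:4  d5:4  d6:4 — peak 6.

6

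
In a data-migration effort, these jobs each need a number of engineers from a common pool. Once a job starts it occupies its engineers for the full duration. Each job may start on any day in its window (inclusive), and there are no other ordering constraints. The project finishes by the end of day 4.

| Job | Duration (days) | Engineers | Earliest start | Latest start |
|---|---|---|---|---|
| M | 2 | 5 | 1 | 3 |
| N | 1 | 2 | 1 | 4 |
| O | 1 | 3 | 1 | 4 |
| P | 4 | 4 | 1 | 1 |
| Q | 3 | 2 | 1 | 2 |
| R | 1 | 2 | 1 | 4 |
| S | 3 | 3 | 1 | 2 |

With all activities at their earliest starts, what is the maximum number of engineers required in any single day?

21

Early-start schedule: M@1, N@1, O@1, P@1, Q@1, R@1, S@1.
Load per day: day 1: 21, day 2: 14, day 3: 9, day 4: 4.
Peak is 21.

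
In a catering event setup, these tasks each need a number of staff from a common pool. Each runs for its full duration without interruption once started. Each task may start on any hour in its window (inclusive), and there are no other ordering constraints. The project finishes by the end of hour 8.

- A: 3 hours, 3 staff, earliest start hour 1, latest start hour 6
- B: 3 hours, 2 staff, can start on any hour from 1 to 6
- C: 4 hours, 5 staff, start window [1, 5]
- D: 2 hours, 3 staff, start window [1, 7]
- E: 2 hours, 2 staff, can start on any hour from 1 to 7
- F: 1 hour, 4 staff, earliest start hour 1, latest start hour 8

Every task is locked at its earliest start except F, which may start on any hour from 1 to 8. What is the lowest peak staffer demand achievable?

15

F@1: h1:19  h2:15  h3:10  h4:5  h5:0  h6:0  h7:0  h8:0 → peak 19
F@2: h1:15  h2:19  h3:10  h4:5  h5:0  h6:0  h7:0  h8:0 → peak 19
F@3: h1:15  h2:15  h3:14  h4:5  h5:0  h6:0  h7:0  h8:0 → peak 15
F@4: h1:15  h2:15  h3:10  h4:9  h5:0  h6:0  h7:0  h8:0 → peak 15
F@5: h1:15  h2:15  h3:10  h4:5  h5:4  h6:0  h7:0  h8:0 → peak 15
F@6: h1:15  h2:15  h3:10  h4:5  h5:0  h6:4  h7:0  h8:0 → peak 15
F@7: h1:15  h2:15  h3:10  h4:5  h5:0  h6:0  h7:4  h8:0 → peak 15
F@8: h1:15  h2:15  h3:10  h4:5  h5:0  h6:0  h7:0  h8:4 → peak 15
Best is F@3, peak 15.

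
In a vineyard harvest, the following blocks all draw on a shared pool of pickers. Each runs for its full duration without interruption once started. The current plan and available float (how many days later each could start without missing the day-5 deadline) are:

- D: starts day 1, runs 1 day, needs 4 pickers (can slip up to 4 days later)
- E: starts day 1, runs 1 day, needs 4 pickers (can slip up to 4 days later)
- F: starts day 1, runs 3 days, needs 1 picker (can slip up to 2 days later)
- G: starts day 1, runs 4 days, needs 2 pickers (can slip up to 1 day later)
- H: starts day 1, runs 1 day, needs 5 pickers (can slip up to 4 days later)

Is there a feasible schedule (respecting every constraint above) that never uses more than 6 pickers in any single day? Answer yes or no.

yes

Schedule D@1, E@2, F@3, G@1, H@5: d1:6  d2:6  d3:3  d4:3  d5:6 — peak 6 ≤ 6.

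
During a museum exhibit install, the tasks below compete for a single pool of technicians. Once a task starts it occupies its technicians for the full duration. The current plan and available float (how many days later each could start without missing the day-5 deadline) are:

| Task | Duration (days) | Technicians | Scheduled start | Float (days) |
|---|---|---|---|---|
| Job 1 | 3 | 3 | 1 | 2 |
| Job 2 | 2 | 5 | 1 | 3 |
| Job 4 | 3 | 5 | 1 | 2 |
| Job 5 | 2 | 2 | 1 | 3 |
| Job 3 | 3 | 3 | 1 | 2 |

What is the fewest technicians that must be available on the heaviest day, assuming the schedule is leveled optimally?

Early-start (Job 1@1, Job 2@1, Job 4@1, Job 5@1, Job 3@1) gives peak 18: d1:18  d2:18  d3:11  d4:0  d5:0.
Shift Job 4→3, Job 3→3.
Schedule Job 1@1, Job 2@1, Job 4@3, Job 5@1, Job 3@3: d1:10  d2:10  d3:11  d4:8  d5:8 — peak 11.

11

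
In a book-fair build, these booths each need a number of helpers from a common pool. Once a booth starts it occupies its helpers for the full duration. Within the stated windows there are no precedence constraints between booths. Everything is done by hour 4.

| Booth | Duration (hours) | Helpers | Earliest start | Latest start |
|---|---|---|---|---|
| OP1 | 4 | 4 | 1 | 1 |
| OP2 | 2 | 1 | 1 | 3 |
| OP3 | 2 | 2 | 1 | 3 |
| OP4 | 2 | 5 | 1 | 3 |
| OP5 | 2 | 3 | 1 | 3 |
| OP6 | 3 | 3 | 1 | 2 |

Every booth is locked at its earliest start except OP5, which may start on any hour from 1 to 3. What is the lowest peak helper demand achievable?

OP5@1: h1:18  h2:18  h3:7  h4:4 → peak 18
OP5@2: h1:15  h2:18  h3:10  h4:4 → peak 18
OP5@3: h1:15  h2:15  h3:10  h4:7 → peak 15
Best is OP5@3, peak 15.

15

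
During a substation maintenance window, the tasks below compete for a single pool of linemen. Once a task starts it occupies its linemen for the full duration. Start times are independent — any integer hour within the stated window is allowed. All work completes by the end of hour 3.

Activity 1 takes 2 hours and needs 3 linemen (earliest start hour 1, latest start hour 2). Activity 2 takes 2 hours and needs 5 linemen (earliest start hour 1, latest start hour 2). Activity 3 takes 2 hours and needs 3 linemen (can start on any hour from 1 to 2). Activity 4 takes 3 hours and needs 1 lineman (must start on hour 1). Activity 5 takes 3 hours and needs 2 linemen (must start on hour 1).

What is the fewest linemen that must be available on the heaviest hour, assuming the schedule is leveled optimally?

Schedule Activity 1@1, Activity 2@1, Activity 3@1, Activity 4@1, Activity 5@1: h1:14  h2:14  h3:3 — peak 14.
No arrangement of the 8 feasible schedules does better.

14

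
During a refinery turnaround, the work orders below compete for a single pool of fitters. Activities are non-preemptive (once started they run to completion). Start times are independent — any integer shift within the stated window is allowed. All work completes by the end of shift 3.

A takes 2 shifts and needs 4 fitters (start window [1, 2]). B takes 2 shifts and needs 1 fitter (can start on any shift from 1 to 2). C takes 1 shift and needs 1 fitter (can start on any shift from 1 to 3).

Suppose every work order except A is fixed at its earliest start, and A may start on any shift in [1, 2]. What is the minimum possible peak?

5

A@1: s1:6  s2:5  s3:0 → peak 6
A@2: s1:2  s2:5  s3:4 → peak 5
Best is A@2, peak 5.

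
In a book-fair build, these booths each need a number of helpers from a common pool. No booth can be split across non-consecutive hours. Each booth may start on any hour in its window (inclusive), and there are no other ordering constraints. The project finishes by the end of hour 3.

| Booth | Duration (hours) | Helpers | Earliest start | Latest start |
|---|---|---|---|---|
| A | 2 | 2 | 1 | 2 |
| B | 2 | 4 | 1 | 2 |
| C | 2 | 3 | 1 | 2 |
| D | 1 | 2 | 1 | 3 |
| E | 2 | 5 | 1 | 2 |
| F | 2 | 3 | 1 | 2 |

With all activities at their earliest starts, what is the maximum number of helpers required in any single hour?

19

Early-start schedule: A@1, B@1, C@1, D@1, E@1, F@1.
Load per hour: hour 1: 19, hour 2: 17, hour 3: 0.
Peak is 19.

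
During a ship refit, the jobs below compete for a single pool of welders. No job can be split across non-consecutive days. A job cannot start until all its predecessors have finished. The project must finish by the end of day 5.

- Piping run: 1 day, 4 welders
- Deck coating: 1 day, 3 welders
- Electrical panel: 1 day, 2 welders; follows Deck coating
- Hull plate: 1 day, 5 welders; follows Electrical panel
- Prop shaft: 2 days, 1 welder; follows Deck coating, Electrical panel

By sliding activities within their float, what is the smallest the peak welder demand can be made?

Early-start (Piping run@1, Deck coating@1, Electrical panel@2, Hull plate@3, Prop shaft@3) gives peak 7: d1:7  d2:2  d3:6  d4:1  d5:0.
Shift Piping run→3, Hull plate→5.
Schedule Piping run@3, Deck coating@1, Electrical panel@2, Hull plate@5, Prop shaft@3: d1:3  d2:2  d3:5  d4:1  d5:5 — peak 5.

5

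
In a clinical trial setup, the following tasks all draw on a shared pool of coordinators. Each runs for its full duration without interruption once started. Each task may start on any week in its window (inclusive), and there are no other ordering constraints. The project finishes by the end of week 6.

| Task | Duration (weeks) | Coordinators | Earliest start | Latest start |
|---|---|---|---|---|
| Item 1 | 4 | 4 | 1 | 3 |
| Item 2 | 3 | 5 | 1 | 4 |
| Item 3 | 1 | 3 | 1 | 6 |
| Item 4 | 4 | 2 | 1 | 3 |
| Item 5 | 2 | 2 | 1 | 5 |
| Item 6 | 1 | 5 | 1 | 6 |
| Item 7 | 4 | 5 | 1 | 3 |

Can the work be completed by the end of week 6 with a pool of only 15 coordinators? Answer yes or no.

The minimum achievable peak is 16; 15 < 16, so no feasible schedule stays within the cap.

no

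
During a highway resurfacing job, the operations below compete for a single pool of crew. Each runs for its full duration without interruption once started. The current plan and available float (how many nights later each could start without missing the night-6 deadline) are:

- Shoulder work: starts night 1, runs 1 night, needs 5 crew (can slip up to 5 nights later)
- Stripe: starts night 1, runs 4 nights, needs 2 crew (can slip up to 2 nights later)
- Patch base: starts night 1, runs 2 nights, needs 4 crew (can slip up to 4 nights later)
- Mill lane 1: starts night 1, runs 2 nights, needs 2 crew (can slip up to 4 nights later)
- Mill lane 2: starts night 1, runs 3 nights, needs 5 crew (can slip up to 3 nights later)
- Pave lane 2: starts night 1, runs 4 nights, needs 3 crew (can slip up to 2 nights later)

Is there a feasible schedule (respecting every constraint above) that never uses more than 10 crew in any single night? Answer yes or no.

Schedule Shoulder work@1, Stripe@1, Patch base@2, Mill lane 1@1, Mill lane 2@4, Pave lane 2@3: n1:9  n2:8  n3:9  n4:10  n5:8  n6:8 — peak 10 ≤ 10.

yes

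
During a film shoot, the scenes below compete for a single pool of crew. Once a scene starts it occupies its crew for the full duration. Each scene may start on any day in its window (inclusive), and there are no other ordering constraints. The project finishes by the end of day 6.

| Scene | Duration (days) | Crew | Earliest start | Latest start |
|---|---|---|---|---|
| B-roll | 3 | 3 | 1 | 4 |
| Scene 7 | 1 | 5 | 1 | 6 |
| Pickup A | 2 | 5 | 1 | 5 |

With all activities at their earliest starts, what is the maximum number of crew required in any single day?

13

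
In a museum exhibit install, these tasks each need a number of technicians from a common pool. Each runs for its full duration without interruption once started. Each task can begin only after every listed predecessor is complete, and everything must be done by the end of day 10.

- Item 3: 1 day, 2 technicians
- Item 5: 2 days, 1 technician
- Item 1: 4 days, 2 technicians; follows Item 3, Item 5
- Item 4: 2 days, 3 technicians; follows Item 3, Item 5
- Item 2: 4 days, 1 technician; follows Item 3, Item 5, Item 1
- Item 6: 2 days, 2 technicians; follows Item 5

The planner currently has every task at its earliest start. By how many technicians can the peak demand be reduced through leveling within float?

3

Early-start peak: d1:3  d2:1  d3:7  d4:7  d5:2  d6:2  d7:1  d8:1  d9:1  d10:1 ⇒ 7.
Leveled (Item 3@1, Item 5@1, Item 1@3, Item 4@7, Item 2@7, Item 6@3): d1:3  d2:1  d3:4  d4:4  d5:2  d6:2  d7:4  d8:4  d9:1  d10:1 ⇒ 4.
Reduction 7 − 4 = 3.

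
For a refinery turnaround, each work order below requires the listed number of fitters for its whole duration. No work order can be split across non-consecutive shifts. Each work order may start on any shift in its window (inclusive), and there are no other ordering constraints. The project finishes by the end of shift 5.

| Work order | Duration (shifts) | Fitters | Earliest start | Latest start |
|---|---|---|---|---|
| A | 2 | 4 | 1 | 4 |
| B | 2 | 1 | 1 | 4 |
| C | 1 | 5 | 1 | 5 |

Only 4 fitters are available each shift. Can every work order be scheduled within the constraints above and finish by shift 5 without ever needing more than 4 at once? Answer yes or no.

no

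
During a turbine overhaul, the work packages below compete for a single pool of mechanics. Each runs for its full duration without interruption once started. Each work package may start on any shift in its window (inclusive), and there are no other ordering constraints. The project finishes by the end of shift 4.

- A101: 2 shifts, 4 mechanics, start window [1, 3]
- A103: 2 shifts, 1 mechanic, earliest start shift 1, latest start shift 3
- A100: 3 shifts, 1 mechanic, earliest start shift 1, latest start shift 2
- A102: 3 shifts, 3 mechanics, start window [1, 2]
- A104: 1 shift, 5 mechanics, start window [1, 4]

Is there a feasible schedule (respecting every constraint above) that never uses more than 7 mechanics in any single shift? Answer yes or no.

no

The minimum achievable peak is 8; 7 < 8, so no feasible schedule stays within the cap.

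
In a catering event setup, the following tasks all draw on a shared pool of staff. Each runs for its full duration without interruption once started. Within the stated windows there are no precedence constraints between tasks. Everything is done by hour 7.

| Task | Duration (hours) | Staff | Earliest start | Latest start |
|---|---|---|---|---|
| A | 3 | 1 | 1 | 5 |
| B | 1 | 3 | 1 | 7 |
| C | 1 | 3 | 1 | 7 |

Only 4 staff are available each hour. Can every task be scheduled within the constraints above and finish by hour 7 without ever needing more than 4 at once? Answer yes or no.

Schedule A@1, B@4, C@5: h1:1  h2:1  h3:1  h4:3  h5:3  h6:0  h7:0 — peak 3 ≤ 4.

yes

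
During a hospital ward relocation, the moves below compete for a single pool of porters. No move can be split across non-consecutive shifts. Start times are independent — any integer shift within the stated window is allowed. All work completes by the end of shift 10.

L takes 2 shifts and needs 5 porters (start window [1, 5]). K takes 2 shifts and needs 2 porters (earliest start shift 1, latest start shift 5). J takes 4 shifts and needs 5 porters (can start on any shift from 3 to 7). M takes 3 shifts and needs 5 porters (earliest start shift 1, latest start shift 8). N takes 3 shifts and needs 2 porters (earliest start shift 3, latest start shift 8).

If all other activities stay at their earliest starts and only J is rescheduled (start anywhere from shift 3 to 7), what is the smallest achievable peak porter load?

J@3: s1:12  s2:12  s3:12  s4:7  s5:7  s6:5  s7:0  s8:0  s9:0  s10:0 → peak 12
J@4: s1:12  s2:12  s3:7  s4:7  s5:7  s6:5  s7:5  s8:0  s9:0  s10:0 → peak 12
J@5: s1:12  s2:12  s3:7  s4:2  s5:7  s6:5  s7:5  s8:5  s9:0  s10:0 → peak 12
J@6: s1:12  s2:12  s3:7  s4:2  s5:2  s6:5  s7:5  s8:5  s9:5  s10:0 → peak 12
J@7: s1:12  s2:12  s3:7  s4:2  s5:2  s6:0  s7:5  s8:5  s9:5  s10:5 → peak 12
Best is J@3, peak 12.

12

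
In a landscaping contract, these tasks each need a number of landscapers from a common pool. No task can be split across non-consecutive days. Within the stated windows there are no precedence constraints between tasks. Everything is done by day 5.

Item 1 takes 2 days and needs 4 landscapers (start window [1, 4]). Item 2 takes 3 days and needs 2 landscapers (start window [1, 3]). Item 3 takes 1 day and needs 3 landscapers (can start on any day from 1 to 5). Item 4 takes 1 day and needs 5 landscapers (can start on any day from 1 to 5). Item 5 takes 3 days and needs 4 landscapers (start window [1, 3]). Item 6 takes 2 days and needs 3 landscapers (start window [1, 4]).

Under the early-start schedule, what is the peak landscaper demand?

21

Early-start schedule: Item 1@1, Item 2@1, Item 3@1, Item 4@1, Item 5@1, Item 6@1.
Load per day: day 1: 21, day 2: 13, day 3: 6, day 4: 0, day 5: 0.
Peak is 21.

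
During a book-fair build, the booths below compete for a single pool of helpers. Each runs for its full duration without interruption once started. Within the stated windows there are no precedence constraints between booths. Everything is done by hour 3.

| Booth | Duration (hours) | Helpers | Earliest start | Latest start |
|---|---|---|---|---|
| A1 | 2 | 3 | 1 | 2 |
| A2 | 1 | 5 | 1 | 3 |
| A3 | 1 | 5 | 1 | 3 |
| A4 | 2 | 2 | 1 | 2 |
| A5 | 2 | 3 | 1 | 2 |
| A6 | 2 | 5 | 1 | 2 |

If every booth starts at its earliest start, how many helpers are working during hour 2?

13

At early start, hour 2 has: A1, A4, A5, A6.
Demand: 3 + 2 + 3 + 5 = 13.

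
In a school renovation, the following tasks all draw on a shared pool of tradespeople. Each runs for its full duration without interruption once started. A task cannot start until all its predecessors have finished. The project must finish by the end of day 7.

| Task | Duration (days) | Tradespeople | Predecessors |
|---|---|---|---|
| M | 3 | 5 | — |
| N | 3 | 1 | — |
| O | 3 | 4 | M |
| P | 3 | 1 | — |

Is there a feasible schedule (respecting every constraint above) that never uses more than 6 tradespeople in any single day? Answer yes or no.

Schedule M@1, N@1, O@4, P@4: d1:6  d2:6  d3:6  d4:5  d5:5  d6:5  d7:0 — peak 6 ≤ 6.

yes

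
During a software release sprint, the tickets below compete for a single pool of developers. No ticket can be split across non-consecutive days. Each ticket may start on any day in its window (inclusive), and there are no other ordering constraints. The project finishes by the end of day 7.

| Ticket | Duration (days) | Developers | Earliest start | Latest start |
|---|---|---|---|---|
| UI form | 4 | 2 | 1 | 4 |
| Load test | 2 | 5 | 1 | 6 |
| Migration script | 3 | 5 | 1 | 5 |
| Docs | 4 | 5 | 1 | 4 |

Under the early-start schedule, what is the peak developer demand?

Early-start schedule: UI form@1, Load test@1, Migration script@1, Docs@1.
Load per day: day 1: 17, day 2: 17, day 3: 12, day 4: 7, day 5: 0, day 6: 0, day 7: 0.
Peak is 17.

17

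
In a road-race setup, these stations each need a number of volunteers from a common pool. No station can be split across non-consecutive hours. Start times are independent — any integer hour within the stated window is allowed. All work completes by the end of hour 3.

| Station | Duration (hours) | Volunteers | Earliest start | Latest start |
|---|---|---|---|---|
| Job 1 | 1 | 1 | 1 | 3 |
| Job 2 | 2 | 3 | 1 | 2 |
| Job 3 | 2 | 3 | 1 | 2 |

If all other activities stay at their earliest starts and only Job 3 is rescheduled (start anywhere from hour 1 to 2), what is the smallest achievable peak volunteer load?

Job 3@1: h1:7  h2:6  h3:0 → peak 7
Job 3@2: h1:4  h2:6  h3:3 → peak 6
Best is Job 3@2, peak 6.

6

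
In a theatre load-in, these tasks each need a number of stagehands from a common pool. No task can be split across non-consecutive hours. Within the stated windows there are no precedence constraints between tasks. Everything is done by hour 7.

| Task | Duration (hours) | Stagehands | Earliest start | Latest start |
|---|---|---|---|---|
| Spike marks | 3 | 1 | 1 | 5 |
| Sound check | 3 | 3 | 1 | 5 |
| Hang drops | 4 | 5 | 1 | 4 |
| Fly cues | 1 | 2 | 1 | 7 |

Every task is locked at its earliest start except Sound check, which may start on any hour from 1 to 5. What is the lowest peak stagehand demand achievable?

Sound check@1: h1:11  h2:9  h3:9  h4:5  h5:0  h6:0  h7:0 → peak 11
Sound check@2: h1:8  h2:9  h3:9  h4:8  h5:0  h6:0  h7:0 → peak 9
Sound check@3: h1:8  h2:6  h3:9  h4:8  h5:3  h6:0  h7:0 → peak 9
Sound check@4: h1:8  h2:6  h3:6  h4:8  h5:3  h6:3  h7:0 → peak 8
Sound check@5: h1:8  h2:6  h3:6  h4:5  h5:3  h6:3  h7:3 → peak 8
Best is Sound check@4, peak 8.

8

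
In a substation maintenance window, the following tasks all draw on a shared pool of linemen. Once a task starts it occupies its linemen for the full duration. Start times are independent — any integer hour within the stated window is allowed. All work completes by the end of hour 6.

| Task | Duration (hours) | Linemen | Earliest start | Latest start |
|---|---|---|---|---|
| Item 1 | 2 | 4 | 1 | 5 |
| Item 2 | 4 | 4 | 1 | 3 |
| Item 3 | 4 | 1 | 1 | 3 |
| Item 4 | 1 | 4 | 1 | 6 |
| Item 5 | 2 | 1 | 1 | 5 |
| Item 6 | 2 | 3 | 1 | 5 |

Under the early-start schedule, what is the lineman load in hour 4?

5

At early start, hour 4 has: Item 2, Item 3.
Demand: 4 + 1 = 5.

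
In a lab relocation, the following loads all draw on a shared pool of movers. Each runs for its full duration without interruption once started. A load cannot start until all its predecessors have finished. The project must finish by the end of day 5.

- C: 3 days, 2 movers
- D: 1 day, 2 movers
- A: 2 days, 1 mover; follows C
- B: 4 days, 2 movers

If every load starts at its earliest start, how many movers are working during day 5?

At early start, day 5 has: A.
Demand: 1 = 1.

1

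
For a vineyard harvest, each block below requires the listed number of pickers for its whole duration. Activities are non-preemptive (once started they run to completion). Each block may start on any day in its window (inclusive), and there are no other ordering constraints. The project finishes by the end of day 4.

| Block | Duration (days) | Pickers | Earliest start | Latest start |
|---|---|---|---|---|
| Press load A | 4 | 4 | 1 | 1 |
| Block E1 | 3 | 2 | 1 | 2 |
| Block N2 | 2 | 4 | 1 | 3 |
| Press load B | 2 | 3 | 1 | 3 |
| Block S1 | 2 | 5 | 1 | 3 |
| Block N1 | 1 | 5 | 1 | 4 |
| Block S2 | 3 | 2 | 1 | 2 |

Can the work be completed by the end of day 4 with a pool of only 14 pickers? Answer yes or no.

Total picker-days = 57; over 4 days the average is 57/4 > 14, so some day must exceed 14.

no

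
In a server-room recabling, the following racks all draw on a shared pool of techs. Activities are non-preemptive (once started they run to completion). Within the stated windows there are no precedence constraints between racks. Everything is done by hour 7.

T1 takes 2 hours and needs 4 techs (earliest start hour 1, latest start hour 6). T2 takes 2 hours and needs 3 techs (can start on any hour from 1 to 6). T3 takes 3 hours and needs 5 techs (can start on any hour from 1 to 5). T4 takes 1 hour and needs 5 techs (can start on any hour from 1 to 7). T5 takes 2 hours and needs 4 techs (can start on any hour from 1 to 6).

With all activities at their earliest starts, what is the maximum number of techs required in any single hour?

Early-start schedule: T1@1, T2@1, T3@1, T4@1, T5@1.
Load per hour: hour 1: 21, hour 2: 16, hour 3: 5, hour 4: 0, hour 5: 0, hour 6: 0, hour 7: 0.
Peak is 21.

21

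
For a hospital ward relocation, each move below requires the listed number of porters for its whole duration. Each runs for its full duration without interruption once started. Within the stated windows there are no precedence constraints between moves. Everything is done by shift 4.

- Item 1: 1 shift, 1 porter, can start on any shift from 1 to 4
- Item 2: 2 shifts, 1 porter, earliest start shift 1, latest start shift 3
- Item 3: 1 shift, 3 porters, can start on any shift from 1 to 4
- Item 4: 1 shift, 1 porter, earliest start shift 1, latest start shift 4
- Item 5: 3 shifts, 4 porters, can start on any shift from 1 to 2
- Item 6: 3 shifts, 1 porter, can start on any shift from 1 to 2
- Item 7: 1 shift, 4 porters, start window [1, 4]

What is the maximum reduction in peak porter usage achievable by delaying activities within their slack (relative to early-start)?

8

Early-start peak: s1:15  s2:6  s3:5  s4:0 ⇒ 15.
Leveled (Item 1@1, Item 2@1, Item 3@4, Item 4@2, Item 5@1, Item 6@1, Item 7@4): s1:7  s2:7  s3:5  s4:7 ⇒ 7.
Reduction 15 − 7 = 8.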